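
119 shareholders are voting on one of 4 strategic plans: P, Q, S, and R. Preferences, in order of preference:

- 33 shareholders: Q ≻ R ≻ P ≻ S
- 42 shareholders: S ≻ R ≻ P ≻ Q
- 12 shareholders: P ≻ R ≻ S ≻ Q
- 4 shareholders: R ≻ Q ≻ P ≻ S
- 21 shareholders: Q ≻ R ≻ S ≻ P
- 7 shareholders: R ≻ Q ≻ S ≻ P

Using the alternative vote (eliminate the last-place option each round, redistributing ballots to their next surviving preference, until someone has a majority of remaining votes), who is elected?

Q

Round 1: P 12, Q 54, S 42, R 11. Eliminate R.
Round 2: P 12, Q 65, S 42. Q has a majority.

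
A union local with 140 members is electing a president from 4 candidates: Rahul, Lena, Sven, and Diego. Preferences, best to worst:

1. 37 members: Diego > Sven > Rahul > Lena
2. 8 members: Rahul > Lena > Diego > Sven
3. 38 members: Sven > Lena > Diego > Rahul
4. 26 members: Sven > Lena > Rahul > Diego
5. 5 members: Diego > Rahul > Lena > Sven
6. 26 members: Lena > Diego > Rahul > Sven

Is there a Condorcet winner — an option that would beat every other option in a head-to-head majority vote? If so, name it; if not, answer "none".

Checking pairwise contests:
Lena beats Rahul 90–50.
Sven beats Lena 101–39.
Diego beats Sven 76–64.
Lena beats Diego 98–42.
Every option loses at least one head-to-head, so there is no Condorcet winner.

none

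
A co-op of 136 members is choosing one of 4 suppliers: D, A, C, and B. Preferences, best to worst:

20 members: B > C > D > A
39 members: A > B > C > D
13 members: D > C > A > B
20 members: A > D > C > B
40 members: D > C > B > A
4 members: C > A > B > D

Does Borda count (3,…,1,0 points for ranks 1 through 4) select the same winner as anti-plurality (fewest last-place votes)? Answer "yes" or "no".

no

Borda — scores: D 219, A 198, C 217, B 182. Winner: D.
Anti-plurality — last-place votes: D 43, A 60, C 0, B 33. Winner: C.
The two methods disagree.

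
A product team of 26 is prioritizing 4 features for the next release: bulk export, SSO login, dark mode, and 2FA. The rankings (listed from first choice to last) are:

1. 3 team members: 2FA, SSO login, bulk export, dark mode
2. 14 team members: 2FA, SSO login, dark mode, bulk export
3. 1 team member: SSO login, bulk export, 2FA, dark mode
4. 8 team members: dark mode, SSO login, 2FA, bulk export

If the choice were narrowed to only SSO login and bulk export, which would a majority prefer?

Voters preferring SSO login to bulk export: 26; preferring bulk export to SSO login: 0.
SSO login wins the head-to-head.

SSO login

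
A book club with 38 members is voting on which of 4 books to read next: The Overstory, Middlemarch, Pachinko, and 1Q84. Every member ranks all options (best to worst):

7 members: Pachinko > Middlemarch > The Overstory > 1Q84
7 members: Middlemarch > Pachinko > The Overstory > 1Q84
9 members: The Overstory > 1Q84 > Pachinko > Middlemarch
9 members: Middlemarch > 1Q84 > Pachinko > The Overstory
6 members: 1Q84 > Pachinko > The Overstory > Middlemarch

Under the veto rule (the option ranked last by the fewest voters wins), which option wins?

Pachinko

Last-place votes: The Overstory 9, Middlemarch 15, Pachinko 0, 1Q84 14.
Pachinko is ranked last by the fewest voters, so Pachinko wins.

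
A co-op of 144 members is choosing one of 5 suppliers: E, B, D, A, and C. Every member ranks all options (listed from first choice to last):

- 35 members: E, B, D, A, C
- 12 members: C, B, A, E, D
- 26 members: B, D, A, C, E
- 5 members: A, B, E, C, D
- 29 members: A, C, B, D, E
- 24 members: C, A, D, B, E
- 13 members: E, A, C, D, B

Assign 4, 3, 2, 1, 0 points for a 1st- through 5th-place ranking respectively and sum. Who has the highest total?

A

E: 35·4 + 12·1 + 26·0 + 5·2 + 29·0 + 24·0 + 13·4 = 214
B: 35·3 + 12·3 + 26·4 + 5·3 + 29·2 + 24·1 + 13·0 = 342
D: 35·2 + 12·0 + 26·3 + 5·0 + 29·1 + 24·2 + 13·1 = 238
A: 35·1 + 12·2 + 26·2 + 5·4 + 29·4 + 24·3 + 13·3 = 358
C: 35·0 + 12·4 + 26·1 + 5·1 + 29·3 + 24·4 + 13·2 = 288
A has the highest Borda score (358).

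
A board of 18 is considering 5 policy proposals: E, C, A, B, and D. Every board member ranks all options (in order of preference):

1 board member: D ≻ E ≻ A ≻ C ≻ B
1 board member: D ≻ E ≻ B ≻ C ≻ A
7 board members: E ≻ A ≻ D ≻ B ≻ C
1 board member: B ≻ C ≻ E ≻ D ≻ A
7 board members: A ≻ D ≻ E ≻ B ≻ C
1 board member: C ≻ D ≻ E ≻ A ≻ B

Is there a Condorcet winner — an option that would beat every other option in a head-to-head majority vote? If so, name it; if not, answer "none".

Checking pairwise contests:
D beats E 10–8.
E beats C 16–2.
E beats A 11–7.
E beats B 17–1.
A beats D 14–4.
Every option loses at least one head-to-head, so there is no Condorcet winner.

none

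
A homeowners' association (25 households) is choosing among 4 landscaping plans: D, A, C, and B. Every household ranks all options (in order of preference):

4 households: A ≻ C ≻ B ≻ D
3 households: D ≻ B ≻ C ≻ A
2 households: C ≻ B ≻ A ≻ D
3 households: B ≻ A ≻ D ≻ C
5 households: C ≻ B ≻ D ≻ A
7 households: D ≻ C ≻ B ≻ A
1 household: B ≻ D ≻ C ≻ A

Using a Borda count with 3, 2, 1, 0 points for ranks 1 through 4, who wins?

D: 4·0 + 3·3 + 2·0 + 3·1 + 5·1 + 7·3 + 1·2 = 40
A: 4·3 + 3·0 + 2·1 + 3·2 + 5·0 + 7·0 + 1·0 = 20
C: 4·2 + 3·1 + 2·3 + 3·0 + 5·3 + 7·2 + 1·1 = 47
B: 4·1 + 3·2 + 2·2 + 3·3 + 5·2 + 7·1 + 1·3 = 43
C has the highest Borda score (47).

C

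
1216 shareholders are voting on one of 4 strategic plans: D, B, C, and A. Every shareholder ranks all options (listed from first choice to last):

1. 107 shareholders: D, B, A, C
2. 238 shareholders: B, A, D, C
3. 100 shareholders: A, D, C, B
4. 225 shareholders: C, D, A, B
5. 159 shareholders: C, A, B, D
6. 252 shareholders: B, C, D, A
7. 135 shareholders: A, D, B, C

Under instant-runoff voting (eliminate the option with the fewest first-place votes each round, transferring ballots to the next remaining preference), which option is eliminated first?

Round 1: D 107, B 490, C 384, A 235. Eliminate D.

D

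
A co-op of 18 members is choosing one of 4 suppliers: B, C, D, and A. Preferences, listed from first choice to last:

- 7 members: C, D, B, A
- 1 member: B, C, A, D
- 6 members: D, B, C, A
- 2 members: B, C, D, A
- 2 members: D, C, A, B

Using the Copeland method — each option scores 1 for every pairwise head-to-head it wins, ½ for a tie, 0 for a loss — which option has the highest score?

B: beats A; ties C; loses to D → score 1.5.
C: beats D and A; ties B → score 2.5.
D: beats B and A; loses to C → score 2.
A: loses to B, C, and D → score 0.
C has the best pairwise record.

C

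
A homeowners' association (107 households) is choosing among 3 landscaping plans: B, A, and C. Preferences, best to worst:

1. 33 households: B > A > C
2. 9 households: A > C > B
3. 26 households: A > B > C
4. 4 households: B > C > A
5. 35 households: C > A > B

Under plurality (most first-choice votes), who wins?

First-place votes: B 37, A 35, C 35.
B has the most first-place votes.

B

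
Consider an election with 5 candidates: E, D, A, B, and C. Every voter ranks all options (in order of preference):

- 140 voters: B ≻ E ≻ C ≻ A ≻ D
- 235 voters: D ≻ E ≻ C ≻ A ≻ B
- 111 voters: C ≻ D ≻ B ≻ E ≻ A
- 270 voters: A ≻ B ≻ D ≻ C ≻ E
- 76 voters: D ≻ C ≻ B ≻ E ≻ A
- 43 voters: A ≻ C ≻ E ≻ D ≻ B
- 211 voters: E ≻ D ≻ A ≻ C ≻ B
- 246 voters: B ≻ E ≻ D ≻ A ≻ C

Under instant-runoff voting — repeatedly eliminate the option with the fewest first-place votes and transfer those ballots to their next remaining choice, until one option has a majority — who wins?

Round 1: E 211, D 311, A 313, B 386, C 111. Eliminate C.
Round 2: E 211, D 422, A 313, B 386. Eliminate E.
Round 3: D 633, A 313, B 386. Eliminate A.
Round 4: D 676, B 656. D has a majority.

D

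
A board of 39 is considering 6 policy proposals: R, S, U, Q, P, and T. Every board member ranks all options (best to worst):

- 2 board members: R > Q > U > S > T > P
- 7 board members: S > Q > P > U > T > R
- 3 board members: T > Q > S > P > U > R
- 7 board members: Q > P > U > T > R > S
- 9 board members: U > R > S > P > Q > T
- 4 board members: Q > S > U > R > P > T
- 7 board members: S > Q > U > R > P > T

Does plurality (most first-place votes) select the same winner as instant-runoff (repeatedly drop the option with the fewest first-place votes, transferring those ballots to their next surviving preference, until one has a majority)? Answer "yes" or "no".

Plurality — first-place votes: R 2, S 14, U 9, Q 11, P 0, T 3. Winner: S.
Instant-runoff — R1 R 2, S 14, U 9, Q 11, P 0, T 3 (P out); R2 R 2, S 14, U 9, Q 11, T 3 (R out); R3 S 14, U 9, Q 13, T 3 (T out); R4 S 14, U 9, Q 16 (U out); R5 S 23, Q 16 (S winner). Winner: S.
The two methods agree.

yes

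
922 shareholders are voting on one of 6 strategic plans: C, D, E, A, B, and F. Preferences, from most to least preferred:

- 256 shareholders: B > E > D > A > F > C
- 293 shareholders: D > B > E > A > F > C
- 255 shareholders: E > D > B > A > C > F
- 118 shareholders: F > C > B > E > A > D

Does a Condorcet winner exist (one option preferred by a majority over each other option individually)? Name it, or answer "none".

none

Checking pairwise contests:
D beats C 804–118.
E beats D 629–293.
B beats E 667–255.
D beats A 804–118.
D beats B 548–374.
D beats F 804–118.
Every option loses at least one head-to-head, so there is no Condorcet winner.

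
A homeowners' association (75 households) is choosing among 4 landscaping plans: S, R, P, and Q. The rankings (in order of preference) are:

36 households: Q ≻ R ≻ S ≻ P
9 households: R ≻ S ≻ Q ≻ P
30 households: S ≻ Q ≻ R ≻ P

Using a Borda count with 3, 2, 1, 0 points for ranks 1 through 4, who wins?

Q

S: 36·1 + 9·2 + 30·3 = 144
R: 36·2 + 9·3 + 30·1 = 129
P: 36·0 + 9·0 + 30·0 = 0
Q: 36·3 + 9·1 + 30·2 = 177
Q has the highest Borda score (177).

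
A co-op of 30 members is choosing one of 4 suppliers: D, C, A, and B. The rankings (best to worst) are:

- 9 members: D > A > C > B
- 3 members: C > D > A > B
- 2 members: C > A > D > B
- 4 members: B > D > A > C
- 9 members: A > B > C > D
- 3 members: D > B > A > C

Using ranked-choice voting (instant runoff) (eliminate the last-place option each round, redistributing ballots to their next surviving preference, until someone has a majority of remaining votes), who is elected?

D

Round 1: D 12, C 5, A 9, B 4. Eliminate B.
Round 2: D 16, C 5, A 9. D has a majority.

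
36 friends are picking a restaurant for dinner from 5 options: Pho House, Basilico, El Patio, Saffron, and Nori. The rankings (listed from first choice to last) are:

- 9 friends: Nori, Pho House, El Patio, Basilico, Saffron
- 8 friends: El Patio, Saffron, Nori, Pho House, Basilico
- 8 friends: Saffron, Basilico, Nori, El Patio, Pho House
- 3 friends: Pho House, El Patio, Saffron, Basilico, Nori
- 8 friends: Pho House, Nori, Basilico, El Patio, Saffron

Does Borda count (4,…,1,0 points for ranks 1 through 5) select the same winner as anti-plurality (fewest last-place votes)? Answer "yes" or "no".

Borda — scores: Pho House 79, Basilico 52, El Patio 75, Saffron 62, Nori 92. Winner: Nori.
Anti-plurality — last-place votes: Pho House 8, Basilico 8, El Patio 0, Saffron 17, Nori 3. Winner: El Patio.
The two methods disagree.

no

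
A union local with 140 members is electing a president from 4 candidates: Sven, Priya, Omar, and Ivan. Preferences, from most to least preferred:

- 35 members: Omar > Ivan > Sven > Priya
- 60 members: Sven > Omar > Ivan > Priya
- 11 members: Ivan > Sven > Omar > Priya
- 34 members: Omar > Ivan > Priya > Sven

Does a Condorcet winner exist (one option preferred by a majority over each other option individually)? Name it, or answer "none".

none

Checking pairwise contests:
Ivan beats Sven 80–60.
Sven beats Priya 106–34.
Sven beats Omar 71–69.
Omar beats Ivan 129–11.
Every option loses at least one head-to-head, so there is no Condorcet winner.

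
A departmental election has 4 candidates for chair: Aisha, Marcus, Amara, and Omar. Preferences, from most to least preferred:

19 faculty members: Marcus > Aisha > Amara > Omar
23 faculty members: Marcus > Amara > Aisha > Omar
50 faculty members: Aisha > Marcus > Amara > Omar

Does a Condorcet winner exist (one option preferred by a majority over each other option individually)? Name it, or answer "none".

Aisha

Aisha vs Marcus: 50–42 for Aisha.
Aisha vs Amara: 69–23 for Aisha.
Aisha vs Omar: 92–0 for Aisha.
Aisha beats every other option head-to-head.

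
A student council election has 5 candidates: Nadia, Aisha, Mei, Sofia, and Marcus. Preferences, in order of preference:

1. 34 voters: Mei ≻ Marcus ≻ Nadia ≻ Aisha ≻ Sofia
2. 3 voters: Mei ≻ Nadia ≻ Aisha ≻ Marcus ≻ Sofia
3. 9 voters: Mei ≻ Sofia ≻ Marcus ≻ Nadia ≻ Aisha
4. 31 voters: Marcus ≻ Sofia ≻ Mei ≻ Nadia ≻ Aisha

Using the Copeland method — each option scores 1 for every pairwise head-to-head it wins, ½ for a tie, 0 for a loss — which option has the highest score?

Nadia: beats Aisha; loses to Mei, Sofia, and Marcus → score 1.
Aisha: loses to Nadia, Mei, Sofia, and Marcus → score 0.
Mei: beats Nadia, Aisha, Sofia, and Marcus → score 4.
Sofia: beats Nadia and Aisha; loses to Mei and Marcus → score 2.
Marcus: beats Nadia, Aisha, and Sofia; loses to Mei → score 3.
Mei has the best pairwise record.

Mei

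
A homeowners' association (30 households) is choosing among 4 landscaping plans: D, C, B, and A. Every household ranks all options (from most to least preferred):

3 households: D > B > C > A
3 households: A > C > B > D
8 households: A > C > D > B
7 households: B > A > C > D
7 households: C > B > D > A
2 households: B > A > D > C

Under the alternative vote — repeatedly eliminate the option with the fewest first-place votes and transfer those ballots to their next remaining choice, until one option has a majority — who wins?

B

Round 1: D 3, C 7, B 9, A 11. Eliminate D.
Round 2: C 7, B 12, A 11. Eliminate C.
Round 3: B 19, A 11. B has a majority.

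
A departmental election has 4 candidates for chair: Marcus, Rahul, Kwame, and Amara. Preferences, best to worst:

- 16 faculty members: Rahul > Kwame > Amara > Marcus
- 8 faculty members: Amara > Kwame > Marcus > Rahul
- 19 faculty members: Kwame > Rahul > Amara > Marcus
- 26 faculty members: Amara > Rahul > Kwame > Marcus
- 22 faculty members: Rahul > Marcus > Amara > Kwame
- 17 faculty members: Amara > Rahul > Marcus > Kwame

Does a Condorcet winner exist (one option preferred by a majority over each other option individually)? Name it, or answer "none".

Rahul

Rahul vs Marcus: 100–8 for Rahul.
Rahul vs Kwame: 81–27 for Rahul.
Rahul vs Amara: 57–51 for Rahul.
Rahul beats every other option head-to-head.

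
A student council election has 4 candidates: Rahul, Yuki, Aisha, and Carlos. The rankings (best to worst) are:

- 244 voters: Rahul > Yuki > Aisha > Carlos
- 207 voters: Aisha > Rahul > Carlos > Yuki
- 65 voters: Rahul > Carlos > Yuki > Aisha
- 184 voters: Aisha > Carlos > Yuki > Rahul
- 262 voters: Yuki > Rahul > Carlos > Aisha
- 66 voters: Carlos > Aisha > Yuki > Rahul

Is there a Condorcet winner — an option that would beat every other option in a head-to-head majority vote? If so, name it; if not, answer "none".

Rahul vs Yuki: 516–512 for Rahul.
Rahul vs Aisha: 571–457 for Rahul.
Rahul vs Carlos: 778–250 for Rahul.
Rahul beats every other option head-to-head.

Rahul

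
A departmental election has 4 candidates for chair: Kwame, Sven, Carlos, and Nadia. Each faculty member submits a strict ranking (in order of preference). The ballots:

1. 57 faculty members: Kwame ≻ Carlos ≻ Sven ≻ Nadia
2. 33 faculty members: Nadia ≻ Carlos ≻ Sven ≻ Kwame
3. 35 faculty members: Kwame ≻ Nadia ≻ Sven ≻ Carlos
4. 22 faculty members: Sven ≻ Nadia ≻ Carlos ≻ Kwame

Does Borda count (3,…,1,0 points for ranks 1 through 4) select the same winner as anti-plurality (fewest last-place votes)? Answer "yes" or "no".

no

Borda — scores: Kwame 276, Sven 191, Carlos 202, Nadia 213. Winner: Kwame.
Anti-plurality — last-place votes: Kwame 55, Sven 0, Carlos 35, Nadia 57. Winner: Sven.
The two methods disagree.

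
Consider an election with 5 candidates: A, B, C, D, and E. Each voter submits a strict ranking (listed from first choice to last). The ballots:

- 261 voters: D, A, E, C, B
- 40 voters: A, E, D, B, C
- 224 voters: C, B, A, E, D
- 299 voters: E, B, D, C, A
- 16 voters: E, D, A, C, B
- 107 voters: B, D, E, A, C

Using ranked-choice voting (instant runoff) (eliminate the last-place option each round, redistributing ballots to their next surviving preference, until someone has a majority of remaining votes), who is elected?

Round 1: A 40, B 107, C 224, D 261, E 315. Eliminate A.
Round 2: B 107, C 224, D 261, E 355. Eliminate B.
Round 3: C 224, D 368, E 355. Eliminate C.
Round 4: D 368, E 579. E has a majority.

E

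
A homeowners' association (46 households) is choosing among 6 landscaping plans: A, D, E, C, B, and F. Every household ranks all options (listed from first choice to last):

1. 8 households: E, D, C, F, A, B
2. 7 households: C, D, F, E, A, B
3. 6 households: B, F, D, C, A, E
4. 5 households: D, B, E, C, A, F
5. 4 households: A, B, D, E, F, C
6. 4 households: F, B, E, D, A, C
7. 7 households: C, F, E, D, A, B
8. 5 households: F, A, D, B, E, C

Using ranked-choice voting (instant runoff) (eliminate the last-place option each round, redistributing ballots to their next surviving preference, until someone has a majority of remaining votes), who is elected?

B

Round 1: A 4, D 5, E 8, C 14, B 6, F 9. Eliminate A.
Round 2: D 5, E 8, C 14, B 10, F 9. Eliminate D.
Round 3: E 8, C 14, B 15, F 9. Eliminate E.
Round 4: C 22, B 15, F 9. Eliminate F.
Round 5: C 22, B 24. B has a majority.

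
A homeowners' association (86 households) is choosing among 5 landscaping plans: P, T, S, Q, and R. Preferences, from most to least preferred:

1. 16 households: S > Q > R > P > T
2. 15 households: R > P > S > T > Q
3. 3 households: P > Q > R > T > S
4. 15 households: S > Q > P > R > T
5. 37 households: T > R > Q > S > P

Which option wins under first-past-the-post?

First-place votes: P 3, T 37, S 31, Q 0, R 15.
T has the most first-place votes.

T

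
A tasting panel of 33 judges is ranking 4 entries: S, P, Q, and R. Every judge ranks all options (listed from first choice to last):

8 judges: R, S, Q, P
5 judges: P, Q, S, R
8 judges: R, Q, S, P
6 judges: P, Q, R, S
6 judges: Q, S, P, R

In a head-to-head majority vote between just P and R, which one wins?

Voters preferring P to R: 17; preferring R to P: 16.
P wins the head-to-head.

P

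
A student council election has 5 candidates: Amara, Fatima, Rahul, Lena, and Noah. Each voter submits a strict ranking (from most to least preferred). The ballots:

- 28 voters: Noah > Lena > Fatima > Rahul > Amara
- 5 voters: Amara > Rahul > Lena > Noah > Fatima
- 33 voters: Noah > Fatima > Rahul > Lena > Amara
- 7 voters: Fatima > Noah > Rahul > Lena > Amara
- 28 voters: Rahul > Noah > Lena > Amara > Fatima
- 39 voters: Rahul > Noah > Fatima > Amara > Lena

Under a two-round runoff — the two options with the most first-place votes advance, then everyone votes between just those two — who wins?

Rahul

Round 1 first-place votes: Amara 5, Fatima 7, Rahul 67, Lena 0, Noah 61.
Rahul and Noah advance.
Runoff: Rahul is preferred to Noah by 72 voters; Noah by 68.
Rahul wins the runoff.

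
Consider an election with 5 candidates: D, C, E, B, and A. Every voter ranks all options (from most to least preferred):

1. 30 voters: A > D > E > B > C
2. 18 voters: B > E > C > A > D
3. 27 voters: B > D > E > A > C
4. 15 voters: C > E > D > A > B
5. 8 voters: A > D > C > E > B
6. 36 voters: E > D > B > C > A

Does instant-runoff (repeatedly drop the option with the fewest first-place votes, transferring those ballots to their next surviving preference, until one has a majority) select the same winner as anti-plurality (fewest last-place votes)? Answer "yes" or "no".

Instant-runoff — R1 D 0, C 15, E 36, B 45, A 38 (D out); R2 C 15, E 36, B 45, A 38 (C out); R3 E 51, B 45, A 38 (A out); R4 E 89, B 45 (E winner). Winner: E.
Anti-plurality — last-place votes: D 18, C 57, E 0, B 23, A 36. Winner: E.
The two methods agree.

yes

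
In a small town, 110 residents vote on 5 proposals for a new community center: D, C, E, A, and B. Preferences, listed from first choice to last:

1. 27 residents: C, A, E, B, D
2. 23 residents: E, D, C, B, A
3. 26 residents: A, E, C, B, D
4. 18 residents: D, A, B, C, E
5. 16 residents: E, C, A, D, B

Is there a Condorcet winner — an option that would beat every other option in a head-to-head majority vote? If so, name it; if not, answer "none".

none

Checking pairwise contests:
C beats D 69–41.
E beats C 65–45.
A beats E 71–39.
C beats A 66–44.
D beats B 57–53.
Every option loses at least one head-to-head, so there is no Condorcet winner.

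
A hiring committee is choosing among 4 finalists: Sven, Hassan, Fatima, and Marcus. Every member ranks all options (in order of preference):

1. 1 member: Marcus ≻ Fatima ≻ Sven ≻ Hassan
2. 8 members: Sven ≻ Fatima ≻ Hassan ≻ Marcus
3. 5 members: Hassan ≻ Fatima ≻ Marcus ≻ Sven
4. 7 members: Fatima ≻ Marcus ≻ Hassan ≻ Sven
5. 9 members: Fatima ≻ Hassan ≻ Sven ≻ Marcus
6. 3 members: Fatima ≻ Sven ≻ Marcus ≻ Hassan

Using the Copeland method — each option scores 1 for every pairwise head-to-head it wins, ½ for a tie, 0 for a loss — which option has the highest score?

Sven: beats Marcus; loses to Hassan and Fatima → score 1.
Hassan: beats Sven and Marcus; loses to Fatima → score 2.
Fatima: beats Sven, Hassan, and Marcus → score 3.
Marcus: loses to Sven, Hassan, and Fatima → score 0.
Fatima has the best pairwise record.

Fatima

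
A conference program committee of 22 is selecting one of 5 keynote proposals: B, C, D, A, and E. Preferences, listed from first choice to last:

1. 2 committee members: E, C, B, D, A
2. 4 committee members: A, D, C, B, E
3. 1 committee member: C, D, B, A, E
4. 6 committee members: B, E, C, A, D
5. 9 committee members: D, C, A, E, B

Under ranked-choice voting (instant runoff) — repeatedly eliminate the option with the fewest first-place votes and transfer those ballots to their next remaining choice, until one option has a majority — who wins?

D

Round 1: B 6, C 1, D 9, A 4, E 2. Eliminate C.
Round 2: B 6, D 10, A 4, E 2. Eliminate E.
Round 3: B 8, D 10, A 4. Eliminate A.
Round 4: B 8, D 14. D has a majority.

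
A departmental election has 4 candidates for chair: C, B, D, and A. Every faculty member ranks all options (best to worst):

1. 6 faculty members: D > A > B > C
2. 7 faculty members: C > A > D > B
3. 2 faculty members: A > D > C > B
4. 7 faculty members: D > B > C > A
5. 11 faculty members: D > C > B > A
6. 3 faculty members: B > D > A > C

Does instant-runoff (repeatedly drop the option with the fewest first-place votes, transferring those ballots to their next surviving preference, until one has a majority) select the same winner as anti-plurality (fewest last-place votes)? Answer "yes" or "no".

yes

Instant-runoff — R1 C 7, B 3, D 24, A 2 (D winner). Winner: D.
Anti-plurality — last-place votes: C 9, B 9, D 0, A 18. Winner: D.
The two methods agree.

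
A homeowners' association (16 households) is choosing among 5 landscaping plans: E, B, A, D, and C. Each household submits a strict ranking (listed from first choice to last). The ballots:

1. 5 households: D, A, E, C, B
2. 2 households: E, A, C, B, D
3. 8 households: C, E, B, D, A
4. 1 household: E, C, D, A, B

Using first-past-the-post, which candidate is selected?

First-place votes: E 3, B 0, A 0, D 5, C 8.
C has the most first-place votes.

C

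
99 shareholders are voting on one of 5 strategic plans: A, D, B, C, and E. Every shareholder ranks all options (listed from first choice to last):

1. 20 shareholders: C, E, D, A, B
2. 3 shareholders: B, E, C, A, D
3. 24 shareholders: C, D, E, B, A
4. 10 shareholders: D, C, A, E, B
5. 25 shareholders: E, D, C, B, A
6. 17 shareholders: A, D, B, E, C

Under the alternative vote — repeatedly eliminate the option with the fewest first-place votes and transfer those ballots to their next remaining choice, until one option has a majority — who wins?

C

Round 1: A 17, D 10, B 3, C 44, E 25. Eliminate B.
Round 2: A 17, D 10, C 44, E 28. Eliminate D.
Round 3: A 17, C 54, E 28. C has a majority.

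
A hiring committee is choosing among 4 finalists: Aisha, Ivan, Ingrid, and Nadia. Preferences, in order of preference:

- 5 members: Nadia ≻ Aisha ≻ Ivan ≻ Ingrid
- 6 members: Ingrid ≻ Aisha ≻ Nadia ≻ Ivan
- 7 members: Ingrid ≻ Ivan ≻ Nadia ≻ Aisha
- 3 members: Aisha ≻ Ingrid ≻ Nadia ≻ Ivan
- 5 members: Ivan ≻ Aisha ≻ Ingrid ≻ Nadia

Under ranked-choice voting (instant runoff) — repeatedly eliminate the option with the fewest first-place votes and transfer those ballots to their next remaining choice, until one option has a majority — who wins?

Ingrid

Round 1: Aisha 3, Ivan 5, Ingrid 13, Nadia 5. Eliminate Aisha.
Round 2: Ivan 5, Ingrid 16, Nadia 5. Ingrid has a majority.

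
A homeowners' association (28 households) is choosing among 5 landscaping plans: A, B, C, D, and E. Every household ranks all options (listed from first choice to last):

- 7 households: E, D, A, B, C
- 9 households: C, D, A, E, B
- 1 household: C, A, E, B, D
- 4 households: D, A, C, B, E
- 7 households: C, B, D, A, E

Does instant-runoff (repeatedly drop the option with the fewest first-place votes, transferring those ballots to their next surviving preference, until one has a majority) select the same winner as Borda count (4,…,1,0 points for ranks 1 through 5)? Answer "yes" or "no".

no

Instant-runoff — R1 A 0, B 0, C 17, D 4, E 7 (C winner). Winner: C.
Borda — scores: A 54, B 33, C 76, D 78, E 39. Winner: D.
The two methods disagree.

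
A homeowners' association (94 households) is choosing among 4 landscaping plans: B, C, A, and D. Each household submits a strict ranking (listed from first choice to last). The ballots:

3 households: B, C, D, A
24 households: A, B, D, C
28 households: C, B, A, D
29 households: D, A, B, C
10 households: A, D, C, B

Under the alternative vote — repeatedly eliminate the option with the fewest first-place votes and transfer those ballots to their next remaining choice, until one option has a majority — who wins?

Round 1: B 3, C 28, A 34, D 29. Eliminate B.
Round 2: C 31, A 34, D 29. Eliminate D.
Round 3: C 31, A 63. A has a majority.

A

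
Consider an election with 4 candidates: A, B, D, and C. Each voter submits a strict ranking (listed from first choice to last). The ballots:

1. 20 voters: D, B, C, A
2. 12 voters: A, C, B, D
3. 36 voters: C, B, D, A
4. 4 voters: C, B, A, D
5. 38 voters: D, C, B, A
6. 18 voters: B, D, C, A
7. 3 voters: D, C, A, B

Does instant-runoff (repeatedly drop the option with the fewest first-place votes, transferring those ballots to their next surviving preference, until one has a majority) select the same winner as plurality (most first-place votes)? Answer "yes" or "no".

yes

Instant-runoff — R1 A 12, B 18, D 61, C 40 (A out); R2 B 18, D 61, C 52 (B out); R3 D 79, C 52 (D winner). Winner: D.
Plurality — first-place votes: A 12, B 18, D 61, C 40. Winner: D.
The two methods agree.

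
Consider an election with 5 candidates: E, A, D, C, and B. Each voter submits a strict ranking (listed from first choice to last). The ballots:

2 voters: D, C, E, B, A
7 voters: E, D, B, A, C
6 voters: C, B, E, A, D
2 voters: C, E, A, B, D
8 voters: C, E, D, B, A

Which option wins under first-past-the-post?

C

First-place votes: E 7, A 0, D 2, C 16, B 0.
C has the most first-place votes.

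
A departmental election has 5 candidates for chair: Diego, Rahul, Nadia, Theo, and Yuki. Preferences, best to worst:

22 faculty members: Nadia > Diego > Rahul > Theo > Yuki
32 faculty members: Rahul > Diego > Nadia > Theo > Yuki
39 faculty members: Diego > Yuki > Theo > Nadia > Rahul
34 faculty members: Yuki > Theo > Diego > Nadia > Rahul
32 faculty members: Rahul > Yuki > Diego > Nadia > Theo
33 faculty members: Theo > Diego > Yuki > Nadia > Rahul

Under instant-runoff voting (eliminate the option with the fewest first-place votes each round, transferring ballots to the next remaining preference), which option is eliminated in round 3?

Yuki

Round 1: Diego 39, Rahul 64, Nadia 22, Theo 33, Yuki 34. Eliminate Nadia.
Round 2: Diego 61, Rahul 64, Theo 33, Yuki 34. Eliminate Theo.
Round 3: Diego 94, Rahul 64, Yuki 34. Eliminate Yuki.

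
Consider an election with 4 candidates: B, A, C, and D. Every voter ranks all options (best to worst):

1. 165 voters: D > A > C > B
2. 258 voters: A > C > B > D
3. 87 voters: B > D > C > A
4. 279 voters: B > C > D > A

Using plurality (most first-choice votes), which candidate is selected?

First-place votes: B 366, A 258, C 0, D 165.
B has the most first-place votes.

B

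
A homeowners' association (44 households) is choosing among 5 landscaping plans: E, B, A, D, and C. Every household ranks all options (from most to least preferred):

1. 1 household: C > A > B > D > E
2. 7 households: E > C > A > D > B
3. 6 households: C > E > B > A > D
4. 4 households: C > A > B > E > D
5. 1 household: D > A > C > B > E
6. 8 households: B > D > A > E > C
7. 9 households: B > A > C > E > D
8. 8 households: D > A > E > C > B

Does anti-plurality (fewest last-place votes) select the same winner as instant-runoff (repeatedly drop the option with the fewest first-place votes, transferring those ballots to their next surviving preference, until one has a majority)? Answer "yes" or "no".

Anti-plurality — last-place votes: E 2, B 15, A 0, D 19, C 8. Winner: A.
Instant-runoff — R1 E 7, B 17, A 0, D 9, C 11 (A out); R2 E 7, B 17, D 9, C 11 (E out); R3 B 17, D 9, C 18 (D out); R4 B 17, C 27 (C winner). Winner: C.
The two methods disagree.

no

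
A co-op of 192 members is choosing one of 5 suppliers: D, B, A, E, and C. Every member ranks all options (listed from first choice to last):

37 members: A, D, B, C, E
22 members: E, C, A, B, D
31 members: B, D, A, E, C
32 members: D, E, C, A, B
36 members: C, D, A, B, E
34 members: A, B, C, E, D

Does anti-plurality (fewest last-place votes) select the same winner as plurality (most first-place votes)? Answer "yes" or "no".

Anti-plurality — last-place votes: D 56, B 32, A 0, E 73, C 31. Winner: A.
Plurality — first-place votes: D 32, B 31, A 71, E 22, C 36. Winner: A.
The two methods agree.

yes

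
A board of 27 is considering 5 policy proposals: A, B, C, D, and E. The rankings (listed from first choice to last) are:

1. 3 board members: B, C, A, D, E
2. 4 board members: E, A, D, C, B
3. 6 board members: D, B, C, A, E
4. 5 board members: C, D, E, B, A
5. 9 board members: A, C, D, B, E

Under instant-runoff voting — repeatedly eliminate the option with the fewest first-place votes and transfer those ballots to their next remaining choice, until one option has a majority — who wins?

Round 1: A 9, B 3, C 5, D 6, E 4. Eliminate B.
Round 2: A 9, C 8, D 6, E 4. Eliminate E.
Round 3: A 13, C 8, D 6. Eliminate D.
Round 4: A 13, C 14. C has a majority.

C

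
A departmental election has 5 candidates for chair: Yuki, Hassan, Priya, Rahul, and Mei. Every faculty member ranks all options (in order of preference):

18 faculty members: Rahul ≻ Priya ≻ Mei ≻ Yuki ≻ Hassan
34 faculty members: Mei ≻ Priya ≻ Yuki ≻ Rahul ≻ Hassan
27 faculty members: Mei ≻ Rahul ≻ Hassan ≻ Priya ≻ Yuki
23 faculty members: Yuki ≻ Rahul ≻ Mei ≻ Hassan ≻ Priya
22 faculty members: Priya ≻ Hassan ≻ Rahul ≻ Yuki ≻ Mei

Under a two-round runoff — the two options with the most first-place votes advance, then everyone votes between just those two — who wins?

Round 1 first-place votes: Yuki 23, Hassan 0, Priya 22, Rahul 18, Mei 61.
Mei and Yuki advance.
Runoff: Mei is preferred to Yuki by 79 voters; Yuki by 45.
Mei wins the runoff.

Mei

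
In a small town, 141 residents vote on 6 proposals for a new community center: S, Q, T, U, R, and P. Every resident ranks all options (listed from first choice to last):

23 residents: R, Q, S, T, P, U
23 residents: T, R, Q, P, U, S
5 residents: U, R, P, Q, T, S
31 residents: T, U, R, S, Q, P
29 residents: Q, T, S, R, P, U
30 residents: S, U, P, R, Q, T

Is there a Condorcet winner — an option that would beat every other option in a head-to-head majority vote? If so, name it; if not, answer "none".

none

Checking pairwise contests:
Q beats S 80–61.
R beats Q 112–29.
Q beats T 87–54.
S beats U 82–59.
T beats R 83–58.
S beats P 113–28.
Every option loses at least one head-to-head, so there is no Condorcet winner.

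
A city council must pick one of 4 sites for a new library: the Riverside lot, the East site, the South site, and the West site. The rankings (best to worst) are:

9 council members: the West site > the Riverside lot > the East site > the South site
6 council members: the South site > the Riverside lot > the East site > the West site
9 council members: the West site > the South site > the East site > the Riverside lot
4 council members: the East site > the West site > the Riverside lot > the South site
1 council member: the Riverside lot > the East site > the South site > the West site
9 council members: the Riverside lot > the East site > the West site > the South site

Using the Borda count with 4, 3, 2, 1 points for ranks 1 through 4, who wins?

the West site

the Riverside lot: 9·3 + 6·3 + 9·1 + 4·2 + 1·4 + 9·4 = 102
the East site: 9·2 + 6·2 + 9·2 + 4·4 + 1·3 + 9·3 = 94
the South site: 9·1 + 6·4 + 9·3 + 4·1 + 1·2 + 9·1 = 75
the West site: 9·4 + 6·1 + 9·4 + 4·3 + 1·1 + 9·2 = 109
the West site has the highest Borda score (109).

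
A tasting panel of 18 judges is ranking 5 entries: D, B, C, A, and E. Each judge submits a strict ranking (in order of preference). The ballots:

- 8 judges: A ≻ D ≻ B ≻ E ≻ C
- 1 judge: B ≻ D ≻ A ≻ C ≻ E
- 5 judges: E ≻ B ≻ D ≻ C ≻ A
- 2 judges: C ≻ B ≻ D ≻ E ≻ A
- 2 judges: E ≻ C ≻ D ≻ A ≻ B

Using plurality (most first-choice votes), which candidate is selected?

First-place votes: D 0, B 1, C 2, A 8, E 7.
A has the most first-place votes.

A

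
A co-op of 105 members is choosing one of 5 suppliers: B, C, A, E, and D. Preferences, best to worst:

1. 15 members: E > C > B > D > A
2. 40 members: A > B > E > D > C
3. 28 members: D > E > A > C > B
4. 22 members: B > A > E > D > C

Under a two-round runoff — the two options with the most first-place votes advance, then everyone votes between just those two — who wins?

A

Round 1 first-place votes: B 22, C 0, A 40, E 15, D 28.
A and D advance.
Runoff: A is preferred to D by 62 voters; D by 43.
A wins the runoff.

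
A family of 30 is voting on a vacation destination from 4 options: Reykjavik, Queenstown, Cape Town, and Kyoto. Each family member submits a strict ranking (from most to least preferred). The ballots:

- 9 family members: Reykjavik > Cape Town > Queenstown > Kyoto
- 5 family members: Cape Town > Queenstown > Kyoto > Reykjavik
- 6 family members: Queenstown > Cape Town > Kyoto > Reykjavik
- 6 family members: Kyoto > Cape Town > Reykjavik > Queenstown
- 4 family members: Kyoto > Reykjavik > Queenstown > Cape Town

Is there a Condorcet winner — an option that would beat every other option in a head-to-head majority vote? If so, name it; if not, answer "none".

Cape Town

Cape Town vs Reykjavik: 17–13 for Cape Town.
Cape Town vs Queenstown: 20–10 for Cape Town.
Cape Town vs Kyoto: 20–10 for Cape Town.
Cape Town beats every other option head-to-head.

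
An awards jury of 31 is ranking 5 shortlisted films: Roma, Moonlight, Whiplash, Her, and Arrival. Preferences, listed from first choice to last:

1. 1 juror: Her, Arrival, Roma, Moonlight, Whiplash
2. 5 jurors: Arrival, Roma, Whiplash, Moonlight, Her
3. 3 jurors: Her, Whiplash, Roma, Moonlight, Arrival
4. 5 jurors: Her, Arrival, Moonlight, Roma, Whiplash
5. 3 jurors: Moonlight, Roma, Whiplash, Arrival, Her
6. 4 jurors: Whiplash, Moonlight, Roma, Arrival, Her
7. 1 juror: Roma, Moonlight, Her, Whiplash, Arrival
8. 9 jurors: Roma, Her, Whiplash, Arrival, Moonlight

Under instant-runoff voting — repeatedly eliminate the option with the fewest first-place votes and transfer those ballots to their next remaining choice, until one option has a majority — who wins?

Roma

Round 1: Roma 10, Moonlight 3, Whiplash 4, Her 9, Arrival 5. Eliminate Moonlight.
Round 2: Roma 13, Whiplash 4, Her 9, Arrival 5. Eliminate Whiplash.
Round 3: Roma 17, Her 9, Arrival 5. Roma has a majority.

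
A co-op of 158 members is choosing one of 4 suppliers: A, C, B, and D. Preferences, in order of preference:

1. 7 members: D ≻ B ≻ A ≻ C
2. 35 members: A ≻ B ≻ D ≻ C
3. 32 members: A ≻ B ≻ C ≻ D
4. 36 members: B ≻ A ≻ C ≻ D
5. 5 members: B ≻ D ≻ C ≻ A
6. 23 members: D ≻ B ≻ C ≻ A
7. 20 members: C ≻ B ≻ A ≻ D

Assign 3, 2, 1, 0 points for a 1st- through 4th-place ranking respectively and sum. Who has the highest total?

A: 7·1 + 35·3 + 32·3 + 36·2 + 5·0 + 23·0 + 20·1 = 300
C: 7·0 + 35·0 + 32·1 + 36·1 + 5·1 + 23·1 + 20·3 = 156
B: 7·2 + 35·2 + 32·2 + 36·3 + 5·3 + 23·2 + 20·2 = 357
D: 7·3 + 35·1 + 32·0 + 36·0 + 5·2 + 23·3 + 20·0 = 135
B has the highest Borda score (357).

B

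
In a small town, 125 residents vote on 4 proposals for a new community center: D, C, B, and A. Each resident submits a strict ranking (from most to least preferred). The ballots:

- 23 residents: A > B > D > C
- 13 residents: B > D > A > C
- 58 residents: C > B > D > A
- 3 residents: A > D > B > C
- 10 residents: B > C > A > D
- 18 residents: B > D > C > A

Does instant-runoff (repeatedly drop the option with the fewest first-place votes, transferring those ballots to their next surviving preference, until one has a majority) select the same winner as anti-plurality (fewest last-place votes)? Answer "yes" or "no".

yes

Instant-runoff — R1 D 0, C 58, B 41, A 26 (D out); R2 C 58, B 41, A 26 (A out); R3 C 58, B 67 (B winner). Winner: B.
Anti-plurality — last-place votes: D 10, C 39, B 0, A 76. Winner: B.
The two methods agree.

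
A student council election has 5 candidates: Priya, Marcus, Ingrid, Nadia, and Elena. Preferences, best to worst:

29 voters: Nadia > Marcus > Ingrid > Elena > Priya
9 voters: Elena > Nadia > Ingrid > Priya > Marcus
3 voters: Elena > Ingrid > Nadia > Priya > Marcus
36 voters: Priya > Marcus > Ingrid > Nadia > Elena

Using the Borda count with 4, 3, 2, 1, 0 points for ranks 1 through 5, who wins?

Marcus

Priya: 29·0 + 9·1 + 3·1 + 36·4 = 156
Marcus: 29·3 + 9·0 + 3·0 + 36·3 = 195
Ingrid: 29·2 + 9·2 + 3·3 + 36·2 = 157
Nadia: 29·4 + 9·3 + 3·2 + 36·1 = 185
Elena: 29·1 + 9·4 + 3·4 + 36·0 = 77
Marcus has the highest Borda score (195).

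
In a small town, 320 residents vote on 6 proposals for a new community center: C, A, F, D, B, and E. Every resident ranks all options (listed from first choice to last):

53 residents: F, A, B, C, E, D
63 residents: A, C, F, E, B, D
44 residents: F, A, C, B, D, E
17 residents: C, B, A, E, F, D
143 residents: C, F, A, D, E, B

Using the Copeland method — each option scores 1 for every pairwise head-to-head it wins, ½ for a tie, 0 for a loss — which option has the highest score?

C: beats F, D, B, and E; ties A → score 4.5.
A: beats D, B, and E; ties C; loses to F → score 3.5.
F: beats A, D, B, and E; loses to C → score 4.
D: beats E; loses to C, A, F, and B → score 1.
B: beats D; loses to C, A, F, and E → score 1.
E: beats B; loses to C, A, F, and D → score 1.
C has the best pairwise record.

C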